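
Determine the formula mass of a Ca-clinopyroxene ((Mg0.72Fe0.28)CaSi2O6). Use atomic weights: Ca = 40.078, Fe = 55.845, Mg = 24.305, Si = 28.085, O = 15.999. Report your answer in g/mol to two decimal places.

Mg: 0.72 × 24.305 = 17.4996
Fe: 0.28 × 55.845 = 15.6366
Ca: 1 × 40.078 = 40.0780
Si: 2 × 28.085 = 56.1700
O: 6 × 15.999 = 95.9940
Summing the contributions gives the formula mass.

225.38 g/mol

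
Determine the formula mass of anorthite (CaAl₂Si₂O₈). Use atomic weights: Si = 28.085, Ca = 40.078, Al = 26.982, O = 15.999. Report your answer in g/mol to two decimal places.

278.20 g/mol

M = 1×40.078 + 2×26.982 + 2×28.085 + 8×15.999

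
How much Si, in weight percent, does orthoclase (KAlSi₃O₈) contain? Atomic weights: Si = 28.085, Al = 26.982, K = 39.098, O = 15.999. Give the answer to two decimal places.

M(KAlSi₃O₈) = 278.327 g/mol.
Si contributes 3 × 28.085 = 84.255 g per mole.
84.255/278.327 = 0.3027 → 30.27%.

30.27 weight percent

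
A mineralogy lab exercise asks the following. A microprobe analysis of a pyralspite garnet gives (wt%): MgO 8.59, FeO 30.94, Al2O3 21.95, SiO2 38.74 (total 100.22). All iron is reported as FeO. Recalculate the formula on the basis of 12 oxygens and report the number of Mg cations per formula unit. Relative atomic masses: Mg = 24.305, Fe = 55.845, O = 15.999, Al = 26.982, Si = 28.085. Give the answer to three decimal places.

MgO (M=40.304): mol = 0.21313; Mg = 0.21313, O = 0.21313.
FeO (M=71.844): mol = 0.43066; Fe = 0.43066, O = 0.43066.
Al2O3 (M=101.961): mol = 0.21528; Al = 0.43056, O = 0.64584.
SiO2 (M=60.083): mol = 0.64477; Si = 0.64477, O = 1.28954.
ΣO = 2.57917; factor = 12/ΣO = 4.65266.
Mg apfu = 0.21313 × 4.65266 = 0.992.

0.992 Mg apfu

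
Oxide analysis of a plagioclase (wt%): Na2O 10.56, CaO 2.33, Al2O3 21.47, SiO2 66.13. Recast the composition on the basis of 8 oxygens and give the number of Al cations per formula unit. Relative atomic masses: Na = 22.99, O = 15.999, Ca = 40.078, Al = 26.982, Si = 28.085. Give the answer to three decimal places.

Na2O (M=61.979): mol = 0.17038; Na = 0.34076, O = 0.17038.
CaO (M=56.077): mol = 0.04155; Ca = 0.04155, O = 0.04155.
Al2O3 (M=101.961): mol = 0.21057; Al = 0.42114, O = 0.63171.
SiO2 (M=60.083): mol = 1.10064; Si = 1.10064, O = 2.20128.
ΣO = 3.04492; factor = 8/ΣO = 2.62733.
Al apfu = 0.42114 × 2.62733 = 1.106.

1.106 Al apfu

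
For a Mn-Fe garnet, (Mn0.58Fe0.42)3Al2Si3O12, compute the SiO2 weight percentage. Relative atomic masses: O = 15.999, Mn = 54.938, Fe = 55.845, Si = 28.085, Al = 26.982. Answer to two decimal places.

Molar mass of (Mn0.58Fe0.42)3Al2Si3O12 = 1.74*54.938 + 1.26*55.845 + 2*26.982 + 3*28.085 + 12*15.999 = 496.164 g/mol.
Each formula unit contains 3 Si, equivalent to 3/1 = 3.0000 mol SiO2.
M(SiO2) = 1×28.085 + 2×15.999 = 60.083 g/mol.
Mass of SiO2 per formula unit = 3.0000 × 60.083 = 180.249 g.
SiO2 wt% = 180.249 / 496.164 × 100 = 36.33%.

36.33 wt%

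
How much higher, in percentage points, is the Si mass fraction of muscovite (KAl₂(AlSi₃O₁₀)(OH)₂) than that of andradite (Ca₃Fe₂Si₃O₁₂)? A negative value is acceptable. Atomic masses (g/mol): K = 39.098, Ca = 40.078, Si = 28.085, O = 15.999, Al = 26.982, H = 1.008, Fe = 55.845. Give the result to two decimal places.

First mineral: 84.255 g Si in 398.303 g formula = 21.15 wt% Si.
Second mineral: 84.255 g Si in 508.167 g formula = 16.58 wt% Si.
21.15% − 16.58% gives a difference of 4.57 percentage points.

4.57 percentage points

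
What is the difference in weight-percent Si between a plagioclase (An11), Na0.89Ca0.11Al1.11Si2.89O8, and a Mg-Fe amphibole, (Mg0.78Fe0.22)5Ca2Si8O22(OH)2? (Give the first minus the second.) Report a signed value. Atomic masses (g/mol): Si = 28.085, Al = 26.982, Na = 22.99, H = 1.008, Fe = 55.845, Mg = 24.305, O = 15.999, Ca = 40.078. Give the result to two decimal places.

M(Na0.89Ca0.11Al1.11Si2.89O8) = 263.977 g/mol, so wt% Si = 81.166/263.977 × 100 = 30.75%.
M((Mg0.78Fe0.22)5Ca2Si8O22(OH)2) = 847.047 g/mol, so wt% Si = 224.680/847.047 × 100 = 26.53%.
30.75 − 26.53 = 4.22 pp.

4.22 percentage points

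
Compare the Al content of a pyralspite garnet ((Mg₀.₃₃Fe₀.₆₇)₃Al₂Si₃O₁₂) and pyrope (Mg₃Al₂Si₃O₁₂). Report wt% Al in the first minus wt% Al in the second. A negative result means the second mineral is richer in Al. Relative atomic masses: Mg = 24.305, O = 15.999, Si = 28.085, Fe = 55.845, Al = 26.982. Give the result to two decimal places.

-1.82 percentage points

First mineral: 53.964 g Al in 466.517 g formula = 11.57 wt% Al.
Second mineral: 53.964 g Al in 403.122 g formula = 13.39 wt% Al.
11.57% − 13.39% gives a difference of -1.82 percentage points.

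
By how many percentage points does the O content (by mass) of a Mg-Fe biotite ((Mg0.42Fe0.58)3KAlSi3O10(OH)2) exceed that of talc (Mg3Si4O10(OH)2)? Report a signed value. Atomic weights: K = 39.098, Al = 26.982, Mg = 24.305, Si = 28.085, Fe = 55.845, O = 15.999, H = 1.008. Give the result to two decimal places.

-9.96 percentage points

O in (Mg0.42Fe0.58)3KAlSi3O10(OH)2: molar mass 472.134 g/mol; 12×15.999 = 191.988 g → 40.66 wt%.
O in Mg3Si4O10(OH)2: molar mass 379.259 g/mol; 12×15.999 = 191.988 g → 50.62 wt%.
Difference = 40.66 − 50.62 = -9.96 percentage points.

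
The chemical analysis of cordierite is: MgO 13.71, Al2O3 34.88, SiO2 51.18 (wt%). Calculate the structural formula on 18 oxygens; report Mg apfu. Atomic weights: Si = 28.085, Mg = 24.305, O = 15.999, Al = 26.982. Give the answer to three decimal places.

1.994 Mg apfu

MgO (M=40.304): mol = 0.34016; Mg = 0.34016, O = 0.34016.
Al2O3 (M=101.961): mol = 0.34209; Al = 0.68418, O = 1.02627.
SiO2 (M=60.083): mol = 0.85182; Si = 0.85182, O = 1.70364.
ΣO = 3.07007; factor = 18/ΣO = 5.86306.
Mg apfu = 0.34016 × 5.86306 = 1.994.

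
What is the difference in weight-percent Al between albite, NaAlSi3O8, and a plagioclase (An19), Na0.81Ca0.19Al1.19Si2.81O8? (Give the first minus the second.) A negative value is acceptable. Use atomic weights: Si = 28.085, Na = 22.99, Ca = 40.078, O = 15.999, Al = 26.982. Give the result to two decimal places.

M(NaAlSi3O8) = 262.219 g/mol, so wt% Al = 26.982/262.219 × 100 = 10.29%.
M(Na0.81Ca0.19Al1.19Si2.81O8) = 265.256 g/mol, so wt% Al = 32.109/265.256 × 100 = 12.10%.
10.29 − 12.10 = -1.81 pp.

-1.81 percentage points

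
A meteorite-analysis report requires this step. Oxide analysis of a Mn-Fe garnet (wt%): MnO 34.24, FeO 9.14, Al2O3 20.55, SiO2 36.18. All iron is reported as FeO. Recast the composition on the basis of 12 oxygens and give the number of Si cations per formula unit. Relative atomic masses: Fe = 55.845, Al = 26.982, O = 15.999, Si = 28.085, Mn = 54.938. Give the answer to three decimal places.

2.987 Si apfu

34.24 wt% MnO ÷ 70.937 g/mol = 0.48268 mol, giving 0.48268 Mn and 0.48268 O.
9.14 wt% FeO ÷ 71.844 g/mol = 0.12722 mol, giving 0.12722 Fe and 0.12722 O.
20.55 wt% Al2O3 ÷ 101.961 g/mol = 0.20155 mol, giving 0.40310 Al and 0.60465 O.
36.18 wt% SiO2 ÷ 60.083 g/mol = 0.60217 mol, giving 0.60217 Si and 1.20434 O.
Oxygen sums to 2.41889; scaling by 12/2.41889 = 4.96095 puts the formula on 12 O.
Si: 0.60217 × 4.96095 = 2.987 atoms per formula unit.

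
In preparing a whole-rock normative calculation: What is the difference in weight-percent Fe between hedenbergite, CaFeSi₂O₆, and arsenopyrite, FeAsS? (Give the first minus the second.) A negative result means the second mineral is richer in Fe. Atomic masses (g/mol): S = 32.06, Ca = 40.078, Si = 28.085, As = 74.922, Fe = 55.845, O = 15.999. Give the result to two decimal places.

Fe in CaFeSi₂O₆: molar mass 248.087 g/mol; 1×55.845 = 55.845 g → 22.51 wt%.
Fe in FeAsS: molar mass 162.827 g/mol; 1×55.845 = 55.845 g → 34.30 wt%.
Difference = 22.51 − 34.30 = -11.79 percentage points.

-11.79 percentage points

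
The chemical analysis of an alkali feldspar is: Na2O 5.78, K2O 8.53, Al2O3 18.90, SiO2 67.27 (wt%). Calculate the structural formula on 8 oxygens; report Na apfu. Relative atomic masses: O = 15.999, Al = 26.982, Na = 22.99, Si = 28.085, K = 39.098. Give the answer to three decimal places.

Na2O: 5.78/61.979 = 0.09326 mol → 0.18652 mol Na, 0.09326 mol O.
K2O: 8.53/94.195 = 0.09056 mol → 0.18112 mol K, 0.09056 mol O.
Al2O3: 18.90/101.961 = 0.18536 mol → 0.37072 mol Al, 0.55608 mol O.
SiO2: 67.27/60.083 = 1.11962 mol → 1.11962 mol Si, 2.23924 mol O.
Total oxygen = 2.97914 mol. Normalization factor = 8/2.97914 = 2.68534.
Na per 8 O = 0.18652 × 2.68534 = 0.501.

0.501 Na apfu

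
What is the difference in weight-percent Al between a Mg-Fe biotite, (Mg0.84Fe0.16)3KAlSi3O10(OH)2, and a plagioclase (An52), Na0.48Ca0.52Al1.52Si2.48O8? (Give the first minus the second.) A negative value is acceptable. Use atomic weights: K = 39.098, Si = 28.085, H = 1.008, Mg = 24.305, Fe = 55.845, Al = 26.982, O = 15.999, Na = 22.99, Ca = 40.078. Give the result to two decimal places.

-8.92 percentage points

M((Mg0.84Fe0.16)3KAlSi3O10(OH)2) = 432.393 g/mol, so wt% Al = 26.982/432.393 × 100 = 6.24%.
M(Na0.48Ca0.52Al1.52Si2.48O8) = 270.531 g/mol, so wt% Al = 41.013/270.531 × 100 = 15.16%.
6.24 − 15.16 = -8.92 pp.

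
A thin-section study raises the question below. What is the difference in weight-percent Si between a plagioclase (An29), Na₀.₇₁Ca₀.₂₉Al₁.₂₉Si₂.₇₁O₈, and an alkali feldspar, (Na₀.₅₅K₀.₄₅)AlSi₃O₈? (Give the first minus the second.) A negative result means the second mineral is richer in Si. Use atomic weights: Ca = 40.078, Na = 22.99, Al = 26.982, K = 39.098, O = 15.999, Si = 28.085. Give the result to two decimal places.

-2.75 percentage points

First mineral: 76.110 g Si in 266.855 g formula = 28.52 wt% Si.
Second mineral: 84.255 g Si in 269.468 g formula = 31.27 wt% Si.
28.52% − 31.27% gives a difference of -2.75 percentage points.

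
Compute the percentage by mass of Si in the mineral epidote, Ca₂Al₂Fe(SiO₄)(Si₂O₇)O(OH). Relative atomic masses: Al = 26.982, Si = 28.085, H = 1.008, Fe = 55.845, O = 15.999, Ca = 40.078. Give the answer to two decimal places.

Formula mass = 2*40.078 + 2*26.982 + 1*55.845 + 3*28.085 + 13*15.999 + 1*1.008 = 483.215 g/mol, of which 84.255 g is Si.
So Si makes up 84.255/483.215 = 0.1744 of the mass, i.e. 17.44%.

17.44 weight percent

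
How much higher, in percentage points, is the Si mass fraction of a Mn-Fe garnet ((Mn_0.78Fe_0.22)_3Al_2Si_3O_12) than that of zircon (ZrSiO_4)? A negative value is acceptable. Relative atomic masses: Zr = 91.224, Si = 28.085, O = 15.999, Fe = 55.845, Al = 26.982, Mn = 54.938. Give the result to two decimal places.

1.68 percentage points

M((Mn_0.78Fe_0.22)_3Al_2Si_3O_12) = 495.620 g/mol, so wt% Si = 84.255/495.620 × 100 = 17.00%.
M(ZrSiO_4) = 183.305 g/mol, so wt% Si = 28.085/183.305 × 100 = 15.32%.
17.00 − 15.32 = 1.68 pp.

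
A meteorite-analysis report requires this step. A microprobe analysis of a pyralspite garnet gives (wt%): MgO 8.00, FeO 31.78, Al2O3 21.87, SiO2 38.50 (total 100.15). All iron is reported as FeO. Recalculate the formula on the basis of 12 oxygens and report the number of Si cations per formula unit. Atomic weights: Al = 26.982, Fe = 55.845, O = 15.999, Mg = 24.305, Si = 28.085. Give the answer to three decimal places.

8.00 wt% MgO ÷ 40.304 g/mol = 0.19849 mol, giving 0.19849 Mg and 0.19849 O.
31.78 wt% FeO ÷ 71.844 g/mol = 0.44235 mol, giving 0.44235 Fe and 0.44235 O.
21.87 wt% Al2O3 ÷ 101.961 g/mol = 0.21449 mol, giving 0.42898 Al and 0.64347 O.
38.50 wt% SiO2 ÷ 60.083 g/mol = 0.64078 mol, giving 0.64078 Si and 1.28156 O.
Oxygen sums to 2.56587; scaling by 12/2.56587 = 4.67678 puts the formula on 12 O.
Si: 0.64078 × 4.67678 = 2.997 atoms per formula unit.

2.997 Si apfu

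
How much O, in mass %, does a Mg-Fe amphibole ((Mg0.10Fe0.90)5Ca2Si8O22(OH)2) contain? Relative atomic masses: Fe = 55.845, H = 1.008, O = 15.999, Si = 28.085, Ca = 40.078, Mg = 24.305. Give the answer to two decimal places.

M((Mg0.10Fe0.90)5Ca2Si8O22(OH)2) = 954.283 g/mol.
O contributes 24 × 15.999 = 383.976 g per mole.
383.976/954.283 = 0.4024 → 40.24%.

40.24 mass %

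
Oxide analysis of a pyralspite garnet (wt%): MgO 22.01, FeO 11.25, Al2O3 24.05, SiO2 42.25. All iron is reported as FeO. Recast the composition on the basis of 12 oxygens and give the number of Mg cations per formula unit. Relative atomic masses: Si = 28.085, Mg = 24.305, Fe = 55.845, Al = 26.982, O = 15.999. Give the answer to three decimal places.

22.01 wt% MgO ÷ 40.304 g/mol = 0.54610 mol, giving 0.54610 Mg and 0.54610 O.
11.25 wt% FeO ÷ 71.844 g/mol = 0.15659 mol, giving 0.15659 Fe and 0.15659 O.
24.05 wt% Al2O3 ÷ 101.961 g/mol = 0.23587 mol, giving 0.47174 Al and 0.70761 O.
42.25 wt% SiO2 ÷ 60.083 g/mol = 0.70319 mol, giving 0.70319 Si and 1.40638 O.
Oxygen sums to 2.81668; scaling by 12/2.81668 = 4.26033 puts the formula on 12 O.
Mg: 0.54610 × 4.26033 = 2.327 atoms per formula unit.

2.327 Mg apfu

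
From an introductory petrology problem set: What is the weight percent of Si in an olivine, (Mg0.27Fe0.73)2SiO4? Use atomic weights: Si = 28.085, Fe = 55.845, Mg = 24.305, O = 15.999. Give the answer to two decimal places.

15.04 wt%

Formula mass = 0.54×24.305 + 1.46×55.845 + 1×28.085 + 4×15.999 = 186.739 g/mol, of which 28.085 g is Si.
So Si makes up 28.085/186.739 = 0.1504 of the mass, i.e. 15.04%.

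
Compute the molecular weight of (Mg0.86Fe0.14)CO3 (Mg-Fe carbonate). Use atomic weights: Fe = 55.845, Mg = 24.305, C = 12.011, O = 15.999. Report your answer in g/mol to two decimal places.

88.73 g/mol

Mg: 0.86 × 24.305 = 20.9023
Fe: 0.14 × 55.845 = 7.8183
C: 1 × 12.011 = 12.0110
O: 3 × 15.999 = 47.9970
Summing the contributions gives the formula mass.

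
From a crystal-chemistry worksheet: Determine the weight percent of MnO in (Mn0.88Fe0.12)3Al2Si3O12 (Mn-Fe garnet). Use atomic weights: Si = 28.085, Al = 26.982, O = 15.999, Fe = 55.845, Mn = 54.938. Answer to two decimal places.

37.81 wt%

Formula mass = 495.348 g/mol.
2.64 Mn → 2.6400 mol MnO per formula unit; M(MnO) = 70.937, so MnO mass = 187.274 g.
187.274/495.348 × 100 = 37.81 wt%.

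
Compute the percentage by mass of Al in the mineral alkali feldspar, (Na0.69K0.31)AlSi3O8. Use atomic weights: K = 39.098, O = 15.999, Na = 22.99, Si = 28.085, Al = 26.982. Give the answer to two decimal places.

10.10 weight percent

M((Na0.69K0.31)AlSi3O8) = 267.212 g/mol.
Al contributes 1 × 26.982 = 26.982 g per mole.
26.982/267.212 = 0.1010 → 10.10%.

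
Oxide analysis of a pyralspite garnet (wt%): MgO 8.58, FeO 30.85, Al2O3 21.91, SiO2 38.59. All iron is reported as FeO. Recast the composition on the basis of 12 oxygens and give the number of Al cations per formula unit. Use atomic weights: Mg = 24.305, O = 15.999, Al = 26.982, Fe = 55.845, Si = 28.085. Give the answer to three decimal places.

2.006 Al apfu

8.58 wt% MgO ÷ 40.304 g/mol = 0.21288 mol, giving 0.21288 Mg and 0.21288 O.
30.85 wt% FeO ÷ 71.844 g/mol = 0.42940 mol, giving 0.42940 Fe and 0.42940 O.
21.91 wt% Al2O3 ÷ 101.961 g/mol = 0.21489 mol, giving 0.42978 Al and 0.64467 O.
38.59 wt% SiO2 ÷ 60.083 g/mol = 0.64228 mol, giving 0.64228 Si and 1.28456 O.
Oxygen sums to 2.57151; scaling by 12/2.57151 = 4.66652 puts the formula on 12 O.
Al: 0.42978 × 4.66652 = 2.006 atoms per formula unit.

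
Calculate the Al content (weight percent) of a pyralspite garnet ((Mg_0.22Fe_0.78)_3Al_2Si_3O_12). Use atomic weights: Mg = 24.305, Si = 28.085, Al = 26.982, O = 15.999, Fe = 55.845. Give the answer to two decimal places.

Molar mass of (Mg_0.22Fe_0.78)_3Al_2Si_3O_12: 0.66×24.305 + 2.34×55.845 + 2×26.982 + 3×28.085 + 12×15.999 = 476.926 g/mol.
Mass of Al per formula unit: 2 × 26.982 = 53.964 g.
Weight fraction Al = 53.964 / 476.926 = 0.1131.

11.31 weight percent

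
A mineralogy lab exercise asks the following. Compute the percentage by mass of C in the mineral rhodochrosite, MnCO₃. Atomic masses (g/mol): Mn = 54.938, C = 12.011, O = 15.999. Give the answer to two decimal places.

10.45 mass %

M(MnCO₃) = 114.946 g/mol.
C contributes 1 × 12.011 = 12.011 g per mole.
12.011/114.946 = 0.1045 → 10.45%.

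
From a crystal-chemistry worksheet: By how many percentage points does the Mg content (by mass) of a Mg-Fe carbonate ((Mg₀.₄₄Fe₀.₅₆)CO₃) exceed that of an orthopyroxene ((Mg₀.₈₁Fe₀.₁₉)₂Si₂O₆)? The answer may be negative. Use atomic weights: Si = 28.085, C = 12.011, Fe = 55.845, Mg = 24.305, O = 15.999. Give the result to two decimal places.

-8.02 percentage points

M((Mg₀.₄₄Fe₀.₅₆)CO₃) = 101.975 g/mol, so wt% Mg = 10.694/101.975 × 100 = 10.49%.
M((Mg₀.₈₁Fe₀.₁₉)₂Si₂O₆) = 212.759 g/mol, so wt% Mg = 39.374/212.759 × 100 = 18.51%.
10.49 − 18.51 = -8.02 pp.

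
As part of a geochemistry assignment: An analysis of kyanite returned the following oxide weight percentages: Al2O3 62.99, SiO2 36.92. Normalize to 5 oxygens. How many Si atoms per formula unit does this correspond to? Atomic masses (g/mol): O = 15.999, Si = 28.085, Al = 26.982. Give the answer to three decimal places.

Al2O3 (M=101.961): mol = 0.61779; Al = 1.23558, O = 1.85337.
SiO2 (M=60.083): mol = 0.61448; Si = 0.61448, O = 1.22896.
ΣO = 3.08233; factor = 5/ΣO = 1.62215.
Si apfu = 0.61448 × 1.62215 = 0.997.

0.997 Si apfu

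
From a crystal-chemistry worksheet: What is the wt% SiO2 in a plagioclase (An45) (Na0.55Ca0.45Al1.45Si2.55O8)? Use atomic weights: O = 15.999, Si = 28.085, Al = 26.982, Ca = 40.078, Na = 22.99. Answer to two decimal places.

M(Na0.55Ca0.45Al1.45Si2.55O8) = 269.412 g/mol; M(SiO2) = 60.083 g/mol.
Moles SiO2 per formula unit = 2.55 Si ÷ 1 = 2.5500.
SiO2 fraction = (2.5500 × 60.083) / 269.412 = 153.212/269.412 = 0.5687.

56.87 wt%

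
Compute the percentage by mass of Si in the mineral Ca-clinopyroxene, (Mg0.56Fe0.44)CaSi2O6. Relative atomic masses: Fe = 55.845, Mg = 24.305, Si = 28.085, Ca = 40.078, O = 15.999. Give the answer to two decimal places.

Formula mass = 0.56×24.305 + 0.44×55.845 + 1×40.078 + 2×28.085 + 6×15.999 = 230.425 g/mol, of which 56.170 g is Si.
So Si makes up 56.170/230.425 = 0.2438 of the mass, i.e. 24.38%.

24.38 weight percent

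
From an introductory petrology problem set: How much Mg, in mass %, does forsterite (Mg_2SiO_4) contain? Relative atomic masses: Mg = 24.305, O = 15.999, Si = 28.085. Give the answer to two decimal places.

M(Mg_2SiO_4) = 140.691 g/mol.
Mg contributes 2 × 24.305 = 48.610 g per mole.
48.610/140.691 = 0.3455 → 34.55%.

34.55 mass %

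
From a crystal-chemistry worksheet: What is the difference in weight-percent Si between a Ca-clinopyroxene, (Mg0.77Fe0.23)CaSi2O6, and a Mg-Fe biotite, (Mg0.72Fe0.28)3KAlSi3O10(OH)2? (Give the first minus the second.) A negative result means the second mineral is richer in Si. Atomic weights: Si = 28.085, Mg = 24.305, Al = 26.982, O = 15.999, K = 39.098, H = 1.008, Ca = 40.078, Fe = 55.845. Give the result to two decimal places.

Si in (Mg0.77Fe0.23)CaSi2O6: molar mass 223.801 g/mol; 2×28.085 = 56.170 g → 25.10 wt%.
Si in (Mg0.72Fe0.28)3KAlSi3O10(OH)2: molar mass 443.748 g/mol; 3×28.085 = 84.255 g → 18.99 wt%.
Difference = 25.10 − 18.99 = 6.11 percentage points.

6.11 percentage points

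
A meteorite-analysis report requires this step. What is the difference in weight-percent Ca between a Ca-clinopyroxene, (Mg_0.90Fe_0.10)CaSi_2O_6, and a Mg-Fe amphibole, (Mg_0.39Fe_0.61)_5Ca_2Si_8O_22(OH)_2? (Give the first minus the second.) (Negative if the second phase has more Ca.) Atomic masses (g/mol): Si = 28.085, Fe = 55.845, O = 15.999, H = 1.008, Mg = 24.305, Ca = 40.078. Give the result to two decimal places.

9.42 percentage points

Ca in (Mg_0.90Fe_0.10)CaSi_2O_6: molar mass 219.701 g/mol; 1×40.078 = 40.078 g → 18.24 wt%.
Ca in (Mg_0.39Fe_0.61)_5Ca_2Si_8O_22(OH)_2: molar mass 908.550 g/mol; 2×40.078 = 80.156 g → 8.82 wt%.
Difference = 18.24 − 8.82 = 9.42 percentage points.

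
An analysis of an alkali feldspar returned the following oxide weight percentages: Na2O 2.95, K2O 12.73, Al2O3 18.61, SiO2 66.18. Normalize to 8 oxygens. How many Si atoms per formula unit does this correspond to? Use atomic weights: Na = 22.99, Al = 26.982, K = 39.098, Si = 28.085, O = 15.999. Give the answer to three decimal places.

3.004 Si apfu

Na2O: 2.95/61.979 = 0.04760 mol → 0.09520 mol Na, 0.04760 mol O.
K2O: 12.73/94.195 = 0.13515 mol → 0.27030 mol K, 0.13515 mol O.
Al2O3: 18.61/101.961 = 0.18252 mol → 0.36504 mol Al, 0.54756 mol O.
SiO2: 66.18/60.083 = 1.10148 mol → 1.10148 mol Si, 2.20296 mol O.
Total oxygen = 2.93327 mol. Normalization factor = 8/2.93327 = 2.72733.
Si per 8 O = 1.10148 × 2.72733 = 3.004.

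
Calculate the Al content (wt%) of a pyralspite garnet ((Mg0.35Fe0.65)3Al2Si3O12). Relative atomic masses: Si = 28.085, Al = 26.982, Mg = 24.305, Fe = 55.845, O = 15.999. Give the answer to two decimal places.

Formula mass = 1.05·24.305 + 1.95·55.845 + 2·26.982 + 3·28.085 + 12·15.999 = 464.625 g/mol, of which 53.964 g is Al.
So Al makes up 53.964/464.625 = 0.1161 of the mass, i.e. 11.61%.

11.61 wt%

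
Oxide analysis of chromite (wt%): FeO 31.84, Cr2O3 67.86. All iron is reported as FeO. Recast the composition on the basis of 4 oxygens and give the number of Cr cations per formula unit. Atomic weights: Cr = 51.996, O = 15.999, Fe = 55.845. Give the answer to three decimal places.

FeO (M=71.844): mol = 0.44318; Fe = 0.44318, O = 0.44318.
Cr2O3 (M=151.989): mol = 0.44648; Cr = 0.89296, O = 1.33944.
ΣO = 1.78262; factor = 4/ΣO = 2.24389.
Cr apfu = 0.89296 × 2.24389 = 2.004.

2.004 Cr apfu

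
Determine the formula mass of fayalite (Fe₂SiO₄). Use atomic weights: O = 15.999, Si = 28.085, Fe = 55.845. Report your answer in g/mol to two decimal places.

203.77 g/mol

The formula mass is the sum 2×55.845 + 1×28.085 + 4×15.999.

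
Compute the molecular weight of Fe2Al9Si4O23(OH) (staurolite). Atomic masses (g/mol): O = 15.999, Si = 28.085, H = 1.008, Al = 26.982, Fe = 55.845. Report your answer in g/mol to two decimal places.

The formula mass is the sum 2(55.845) + 9(26.982) + 4(28.085) + 24(15.999) + 1(1.008).

851.85 g/mol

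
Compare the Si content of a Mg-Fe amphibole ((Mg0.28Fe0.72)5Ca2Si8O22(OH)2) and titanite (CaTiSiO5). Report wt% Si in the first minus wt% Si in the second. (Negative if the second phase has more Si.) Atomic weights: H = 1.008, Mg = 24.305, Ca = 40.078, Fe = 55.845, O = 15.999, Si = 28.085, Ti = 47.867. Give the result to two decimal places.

Si in (Mg0.28Fe0.72)5Ca2Si8O22(OH)2: molar mass 925.897 g/mol; 8×28.085 = 224.680 g → 24.27 wt%.
Si in CaTiSiO5: molar mass 196.025 g/mol; 1×28.085 = 28.085 g → 14.33 wt%.
Difference = 24.27 − 14.33 = 9.94 percentage points.

9.94 percentage points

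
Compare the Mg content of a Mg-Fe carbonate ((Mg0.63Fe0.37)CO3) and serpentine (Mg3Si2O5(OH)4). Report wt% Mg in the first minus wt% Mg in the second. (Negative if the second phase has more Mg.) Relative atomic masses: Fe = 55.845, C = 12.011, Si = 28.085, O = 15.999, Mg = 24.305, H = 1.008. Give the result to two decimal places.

-10.36 percentage points

First mineral: 15.312 g Mg in 95.983 g formula = 15.95 wt% Mg.
Second mineral: 72.915 g Mg in 277.108 g formula = 26.31 wt% Mg.
15.95% − 26.31% gives a difference of -10.36 percentage points.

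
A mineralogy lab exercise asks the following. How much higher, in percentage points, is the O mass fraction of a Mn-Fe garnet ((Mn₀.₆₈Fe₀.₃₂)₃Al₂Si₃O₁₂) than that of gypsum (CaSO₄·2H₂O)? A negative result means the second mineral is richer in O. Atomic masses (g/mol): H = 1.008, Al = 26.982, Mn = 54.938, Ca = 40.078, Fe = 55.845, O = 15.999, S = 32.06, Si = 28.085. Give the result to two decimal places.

-17.04 percentage points

O in (Mn₀.₆₈Fe₀.₃₂)₃Al₂Si₃O₁₂: molar mass 495.892 g/mol; 12×15.999 = 191.988 g → 38.72 wt%.
O in CaSO₄·2H₂O: molar mass 172.164 g/mol; 6×15.999 = 95.994 g → 55.76 wt%.
Difference = 38.72 − 55.76 = -17.04 percentage points.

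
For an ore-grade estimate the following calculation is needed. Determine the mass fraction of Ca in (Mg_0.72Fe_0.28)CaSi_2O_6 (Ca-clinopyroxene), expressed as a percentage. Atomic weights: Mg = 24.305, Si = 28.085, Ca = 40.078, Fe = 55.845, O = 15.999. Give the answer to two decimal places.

M((Mg_0.72Fe_0.28)CaSi_2O_6) = 225.378 g/mol.
Ca contributes 1 × 40.078 = 40.078 g per mole.
40.078/225.378 = 0.1778 → 17.78%.

17.78 wt%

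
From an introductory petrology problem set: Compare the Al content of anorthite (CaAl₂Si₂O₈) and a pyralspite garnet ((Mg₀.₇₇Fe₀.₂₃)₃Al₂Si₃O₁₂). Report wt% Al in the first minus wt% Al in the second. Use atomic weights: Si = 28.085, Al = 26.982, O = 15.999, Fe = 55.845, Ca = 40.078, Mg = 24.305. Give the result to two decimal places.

M(CaAl₂Si₂O₈) = 278.204 g/mol, so wt% Al = 53.964/278.204 × 100 = 19.40%.
M((Mg₀.₇₇Fe₀.₂₃)₃Al₂Si₃O₁₂) = 424.885 g/mol, so wt% Al = 53.964/424.885 × 100 = 12.70%.
19.40 − 12.70 = 6.70 pp.

6.70 percentage points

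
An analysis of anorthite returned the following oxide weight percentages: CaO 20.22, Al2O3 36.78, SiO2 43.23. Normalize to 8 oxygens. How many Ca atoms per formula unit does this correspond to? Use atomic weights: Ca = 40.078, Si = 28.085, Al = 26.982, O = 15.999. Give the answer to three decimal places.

CaO: 20.22/56.077 = 0.36058 mol → 0.36058 mol Ca, 0.36058 mol O.
Al2O3: 36.78/101.961 = 0.36073 mol → 0.72146 mol Al, 1.08219 mol O.
SiO2: 43.23/60.083 = 0.71950 mol → 0.71950 mol Si, 1.43900 mol O.
Total oxygen = 2.88177 mol. Normalization factor = 8/2.88177 = 2.77607.
Ca per 8 O = 0.36058 × 2.77607 = 1.001.

1.001 Ca apfu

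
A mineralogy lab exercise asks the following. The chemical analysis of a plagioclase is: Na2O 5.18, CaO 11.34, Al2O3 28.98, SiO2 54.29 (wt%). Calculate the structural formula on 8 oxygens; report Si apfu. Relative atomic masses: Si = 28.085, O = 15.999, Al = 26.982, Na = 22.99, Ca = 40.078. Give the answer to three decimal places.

2.454 Si apfu

5.18 wt% Na2O ÷ 61.979 g/mol = 0.08358 mol, giving 0.16716 Na and 0.08358 O.
11.34 wt% CaO ÷ 56.077 g/mol = 0.20222 mol, giving 0.20222 Ca and 0.20222 O.
28.98 wt% Al2O3 ÷ 101.961 g/mol = 0.28423 mol, giving 0.56846 Al and 0.85269 O.
54.29 wt% SiO2 ÷ 60.083 g/mol = 0.90358 mol, giving 0.90358 Si and 1.80716 O.
Oxygen sums to 2.94565; scaling by 8/2.94565 = 2.71587 puts the formula on 8 O.
Si: 0.90358 × 2.71587 = 2.454 atoms per formula unit.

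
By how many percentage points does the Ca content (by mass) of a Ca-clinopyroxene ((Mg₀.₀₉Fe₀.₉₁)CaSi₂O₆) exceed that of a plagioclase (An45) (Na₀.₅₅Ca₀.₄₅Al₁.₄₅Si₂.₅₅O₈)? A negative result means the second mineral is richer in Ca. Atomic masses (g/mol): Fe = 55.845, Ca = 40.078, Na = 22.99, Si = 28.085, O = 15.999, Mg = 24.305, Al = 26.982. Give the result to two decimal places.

9.65 percentage points

Ca in (Mg₀.₀₉Fe₀.₉₁)CaSi₂O₆: molar mass 245.248 g/mol; 1×40.078 = 40.078 g → 16.34 wt%.
Ca in Na₀.₅₅Ca₀.₄₅Al₁.₄₅Si₂.₅₅O₈: molar mass 269.412 g/mol; 0.45×40.078 = 18.035 g → 6.69 wt%.
Difference = 16.34 − 6.69 = 9.65 percentage points.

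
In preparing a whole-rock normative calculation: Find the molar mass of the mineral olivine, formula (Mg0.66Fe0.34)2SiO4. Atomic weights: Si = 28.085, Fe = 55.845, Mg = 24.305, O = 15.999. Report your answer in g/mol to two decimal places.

162.14 g/mol

M = 1.32·24.305 + 0.68·55.845 + 1·28.085 + 4·15.999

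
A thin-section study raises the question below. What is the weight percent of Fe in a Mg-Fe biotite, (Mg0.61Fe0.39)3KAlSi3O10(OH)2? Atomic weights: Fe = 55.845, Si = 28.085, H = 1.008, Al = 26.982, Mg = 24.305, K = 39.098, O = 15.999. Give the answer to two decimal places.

Formula mass = 1.83×24.305 + 1.17×55.845 + 1×39.098 + 1×26.982 + 3×28.085 + 12×15.999 + 2×1.008 = 454.156 g/mol, of which 65.339 g is Fe.
So Fe makes up 65.339/454.156 = 0.1439 of the mass, i.e. 14.39%.

14.39 mass %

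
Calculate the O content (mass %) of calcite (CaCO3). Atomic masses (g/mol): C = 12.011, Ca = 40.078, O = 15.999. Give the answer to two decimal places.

Formula mass = 1*40.078 + 1*12.011 + 3*15.999 = 100.086 g/mol, of which 47.997 g is O.
So O makes up 47.997/100.086 = 0.4796 of the mass, i.e. 47.96%.

47.96 mass %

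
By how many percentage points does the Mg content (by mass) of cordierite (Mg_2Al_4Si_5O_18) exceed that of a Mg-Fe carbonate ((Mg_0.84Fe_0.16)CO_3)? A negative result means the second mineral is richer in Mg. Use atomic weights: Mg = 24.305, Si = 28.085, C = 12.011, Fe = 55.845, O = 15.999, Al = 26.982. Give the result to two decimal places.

-14.54 percentage points

Mg in Mg_2Al_4Si_5O_18: molar mass 584.945 g/mol; 2×24.305 = 48.610 g → 8.31 wt%.
Mg in (Mg_0.84Fe_0.16)CO_3: molar mass 89.359 g/mol; 0.84×24.305 = 20.416 g → 22.85 wt%.
Difference = 8.31 − 22.85 = -14.54 percentage points.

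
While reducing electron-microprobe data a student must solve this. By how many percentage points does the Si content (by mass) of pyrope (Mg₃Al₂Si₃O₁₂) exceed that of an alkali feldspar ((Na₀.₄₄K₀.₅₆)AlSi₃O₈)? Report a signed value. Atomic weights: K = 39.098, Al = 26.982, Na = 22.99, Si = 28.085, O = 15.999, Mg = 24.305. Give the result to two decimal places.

M(Mg₃Al₂Si₃O₁₂) = 403.122 g/mol, so wt% Si = 84.255/403.122 × 100 = 20.90%.
M((Na₀.₄₄K₀.₅₆)AlSi₃O₈) = 271.239 g/mol, so wt% Si = 84.255/271.239 × 100 = 31.06%.
20.90 − 31.06 = -10.16 pp.

-10.16 percentage points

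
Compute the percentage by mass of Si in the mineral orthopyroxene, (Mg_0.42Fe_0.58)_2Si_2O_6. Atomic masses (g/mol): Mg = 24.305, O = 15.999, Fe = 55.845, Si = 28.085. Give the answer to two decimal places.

23.66 weight percent

M((Mg_0.42Fe_0.58)_2Si_2O_6) = 237.360 g/mol.
Si contributes 2 × 28.085 = 56.170 g per mole.
56.170/237.360 = 0.2366 → 23.66%.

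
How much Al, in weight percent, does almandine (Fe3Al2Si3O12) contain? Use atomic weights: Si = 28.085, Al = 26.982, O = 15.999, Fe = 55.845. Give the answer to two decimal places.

10.84 weight percent

Formula mass = 3·55.845 + 2·26.982 + 3·28.085 + 12·15.999 = 497.742 g/mol, of which 53.964 g is Al.
So Al makes up 53.964/497.742 = 0.1084 of the mass, i.e. 10.84%.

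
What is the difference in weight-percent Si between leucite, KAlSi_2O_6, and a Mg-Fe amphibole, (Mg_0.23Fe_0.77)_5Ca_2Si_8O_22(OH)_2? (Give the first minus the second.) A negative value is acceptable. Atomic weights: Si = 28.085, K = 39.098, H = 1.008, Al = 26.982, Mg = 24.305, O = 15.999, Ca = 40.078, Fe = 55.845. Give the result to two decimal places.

M(KAlSi_2O_6) = 218.244 g/mol, so wt% Si = 56.170/218.244 × 100 = 25.74%.
M((Mg_0.23Fe_0.77)_5Ca_2Si_8O_22(OH)_2) = 933.782 g/mol, so wt% Si = 224.680/933.782 × 100 = 24.06%.
25.74 − 24.06 = 1.68 pp.

1.68 percentage points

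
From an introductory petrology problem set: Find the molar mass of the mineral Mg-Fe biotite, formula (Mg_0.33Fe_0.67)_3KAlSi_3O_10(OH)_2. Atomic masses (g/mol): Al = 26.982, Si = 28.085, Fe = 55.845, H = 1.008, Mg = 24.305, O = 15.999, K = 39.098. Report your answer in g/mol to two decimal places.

480.65 g/mol

M = 0.99·24.305 + 2.01·55.845 + 1·39.098 + 1·26.982 + 3·28.085 + 12·15.999 + 2·1.008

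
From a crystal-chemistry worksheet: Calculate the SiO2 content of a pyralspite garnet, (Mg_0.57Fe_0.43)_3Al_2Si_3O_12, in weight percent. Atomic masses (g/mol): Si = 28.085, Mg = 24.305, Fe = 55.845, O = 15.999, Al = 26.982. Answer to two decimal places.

40.61 wt%

M((Mg_0.57Fe_0.43)_3Al_2Si_3O_12) = 443.809 g/mol; M(SiO2) = 60.083 g/mol.
Moles SiO2 per formula unit = 3 Si ÷ 1 = 3.0000.
SiO2 fraction = (3.0000 × 60.083) / 443.809 = 180.249/443.809 = 0.4061.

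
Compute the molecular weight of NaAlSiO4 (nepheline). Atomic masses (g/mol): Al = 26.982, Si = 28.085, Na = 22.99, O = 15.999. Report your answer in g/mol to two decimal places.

Na: 1 × 22.99 = 22.9900
Al: 1 × 26.982 = 26.9820
Si: 1 × 28.085 = 28.0850
O: 4 × 15.999 = 63.9960
Summing the contributions gives the formula mass.

142.05 g/mol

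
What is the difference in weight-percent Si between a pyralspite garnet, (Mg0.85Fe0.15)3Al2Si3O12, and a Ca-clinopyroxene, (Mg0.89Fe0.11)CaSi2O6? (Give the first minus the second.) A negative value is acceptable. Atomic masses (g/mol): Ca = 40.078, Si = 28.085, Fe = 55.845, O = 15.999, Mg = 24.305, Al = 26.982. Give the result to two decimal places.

Si in (Mg0.85Fe0.15)3Al2Si3O12: molar mass 417.315 g/mol; 3×28.085 = 84.255 g → 20.19 wt%.
Si in (Mg0.89Fe0.11)CaSi2O6: molar mass 220.016 g/mol; 2×28.085 = 56.170 g → 25.53 wt%.
Difference = 20.19 − 25.53 = -5.34 percentage points.

-5.34 percentage points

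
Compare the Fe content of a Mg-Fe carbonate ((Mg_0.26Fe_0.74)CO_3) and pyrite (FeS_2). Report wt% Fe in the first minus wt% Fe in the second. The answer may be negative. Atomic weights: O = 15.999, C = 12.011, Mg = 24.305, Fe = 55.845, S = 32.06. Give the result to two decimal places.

First mineral: 41.325 g Fe in 107.653 g formula = 38.39 wt% Fe.
Second mineral: 55.845 g Fe in 119.965 g formula = 46.55 wt% Fe.
38.39% − 46.55% gives a difference of -8.16 percentage points.

-8.16 percentage points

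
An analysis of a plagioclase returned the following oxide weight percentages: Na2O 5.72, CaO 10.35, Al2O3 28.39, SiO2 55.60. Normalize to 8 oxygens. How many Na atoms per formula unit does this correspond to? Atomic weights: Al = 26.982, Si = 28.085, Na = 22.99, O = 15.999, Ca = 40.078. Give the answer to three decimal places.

0.498 Na apfu

5.72 wt% Na2O ÷ 61.979 g/mol = 0.09229 mol, giving 0.18458 Na and 0.09229 O.
10.35 wt% CaO ÷ 56.077 g/mol = 0.18457 mol, giving 0.18457 Ca and 0.18457 O.
28.39 wt% Al2O3 ÷ 101.961 g/mol = 0.27844 mol, giving 0.55688 Al and 0.83532 O.
55.60 wt% SiO2 ÷ 60.083 g/mol = 0.92539 mol, giving 0.92539 Si and 1.85078 O.
Oxygen sums to 2.96296; scaling by 8/2.96296 = 2.70000 puts the formula on 8 O.
Na: 0.18458 × 2.70000 = 0.498 atoms per formula unit.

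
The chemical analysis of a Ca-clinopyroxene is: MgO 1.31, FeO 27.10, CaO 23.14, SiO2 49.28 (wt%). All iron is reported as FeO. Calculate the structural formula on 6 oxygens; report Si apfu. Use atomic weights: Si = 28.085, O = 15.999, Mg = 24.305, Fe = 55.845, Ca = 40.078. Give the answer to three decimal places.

1.998 Si apfu

MgO (M=40.304): mol = 0.03250; Mg = 0.03250, O = 0.03250.
FeO (M=71.844): mol = 0.37721; Fe = 0.37721, O = 0.37721.
CaO (M=56.077): mol = 0.41265; Ca = 0.41265, O = 0.41265.
SiO2 (M=60.083): mol = 0.82020; Si = 0.82020, O = 1.64040.
ΣO = 2.46276; factor = 6/ΣO = 2.43629.
Si apfu = 0.82020 × 2.43629 = 1.998.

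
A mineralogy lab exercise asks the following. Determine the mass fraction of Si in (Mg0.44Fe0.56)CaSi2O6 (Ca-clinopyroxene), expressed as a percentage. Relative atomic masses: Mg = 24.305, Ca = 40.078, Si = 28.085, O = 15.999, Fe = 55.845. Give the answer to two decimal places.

Formula mass = 0.44*24.305 + 0.56*55.845 + 1*40.078 + 2*28.085 + 6*15.999 = 234.209 g/mol, of which 56.170 g is Si.
So Si makes up 56.170/234.209 = 0.2398 of the mass, i.e. 23.98%.

23.98 wt%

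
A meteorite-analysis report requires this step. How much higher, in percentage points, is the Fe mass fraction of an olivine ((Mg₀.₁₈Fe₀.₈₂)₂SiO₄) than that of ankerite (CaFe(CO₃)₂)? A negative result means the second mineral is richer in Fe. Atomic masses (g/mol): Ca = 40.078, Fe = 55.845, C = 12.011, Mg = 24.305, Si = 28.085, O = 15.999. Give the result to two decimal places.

Fe in (Mg₀.₁₈Fe₀.₈₂)₂SiO₄: molar mass 192.417 g/mol; 1.64×55.845 = 91.586 g → 47.60 wt%.
Fe in CaFe(CO₃)₂: molar mass 215.939 g/mol; 1×55.845 = 55.845 g → 25.86 wt%.
Difference = 47.60 − 25.86 = 21.74 percentage points.

21.74 percentage points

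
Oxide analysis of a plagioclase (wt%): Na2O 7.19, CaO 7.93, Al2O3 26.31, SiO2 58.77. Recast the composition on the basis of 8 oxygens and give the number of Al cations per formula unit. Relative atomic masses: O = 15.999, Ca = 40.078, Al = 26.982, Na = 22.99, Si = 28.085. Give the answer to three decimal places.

1.382 Al apfu

Na2O (M=61.979): mol = 0.11601; Na = 0.23202, O = 0.11601.
CaO (M=56.077): mol = 0.14141; Ca = 0.14141, O = 0.14141.
Al2O3 (M=101.961): mol = 0.25804; Al = 0.51608, O = 0.77412.
SiO2 (M=60.083): mol = 0.97815; Si = 0.97815, O = 1.95630.
ΣO = 2.98784; factor = 8/ΣO = 2.67752.
Al apfu = 0.51608 × 2.67752 = 1.382.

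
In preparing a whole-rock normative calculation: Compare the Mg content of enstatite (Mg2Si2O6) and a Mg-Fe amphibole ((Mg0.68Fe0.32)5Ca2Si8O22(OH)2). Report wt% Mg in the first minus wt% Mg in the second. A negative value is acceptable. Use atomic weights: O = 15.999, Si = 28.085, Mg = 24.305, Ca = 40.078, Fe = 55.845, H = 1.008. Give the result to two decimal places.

14.63 percentage points

First mineral: 48.610 g Mg in 200.774 g formula = 24.21 wt% Mg.
Second mineral: 82.637 g Mg in 862.817 g formula = 9.58 wt% Mg.
24.21% − 9.58% gives a difference of 14.63 percentage points.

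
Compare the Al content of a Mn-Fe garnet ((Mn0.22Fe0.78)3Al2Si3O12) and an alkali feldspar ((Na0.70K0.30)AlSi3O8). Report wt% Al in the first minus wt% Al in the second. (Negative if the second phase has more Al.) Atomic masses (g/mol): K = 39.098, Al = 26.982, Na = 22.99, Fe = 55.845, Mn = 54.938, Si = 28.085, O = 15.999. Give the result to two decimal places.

0.75 percentage points

M((Mn0.22Fe0.78)3Al2Si3O12) = 497.143 g/mol, so wt% Al = 53.964/497.143 × 100 = 10.85%.
M((Na0.70K0.30)AlSi3O8) = 267.051 g/mol, so wt% Al = 26.982/267.051 × 100 = 10.10%.
10.85 − 10.10 = 0.75 pp.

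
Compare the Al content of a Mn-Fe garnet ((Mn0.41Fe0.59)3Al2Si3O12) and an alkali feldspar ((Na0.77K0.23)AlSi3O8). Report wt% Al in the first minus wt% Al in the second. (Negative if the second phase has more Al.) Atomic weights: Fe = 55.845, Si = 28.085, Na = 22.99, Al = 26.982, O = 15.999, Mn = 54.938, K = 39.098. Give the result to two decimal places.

M((Mn0.41Fe0.59)3Al2Si3O12) = 496.626 g/mol, so wt% Al = 53.964/496.626 × 100 = 10.87%.
M((Na0.77K0.23)AlSi3O8) = 265.924 g/mol, so wt% Al = 26.982/265.924 × 100 = 10.15%.
10.87 − 10.15 = 0.72 pp.

0.72 percentage points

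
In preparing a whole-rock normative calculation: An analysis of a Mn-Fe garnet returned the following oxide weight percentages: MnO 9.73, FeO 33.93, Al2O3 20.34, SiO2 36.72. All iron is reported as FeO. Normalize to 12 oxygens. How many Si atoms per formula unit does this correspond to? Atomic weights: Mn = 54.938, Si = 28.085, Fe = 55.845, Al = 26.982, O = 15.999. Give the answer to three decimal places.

MnO: 9.73/70.937 = 0.13716 mol → 0.13716 mol Mn, 0.13716 mol O.
FeO: 33.93/71.844 = 0.47227 mol → 0.47227 mol Fe, 0.47227 mol O.
Al2O3: 20.34/101.961 = 0.19949 mol → 0.39898 mol Al, 0.59847 mol O.
SiO2: 36.72/60.083 = 0.61115 mol → 0.61115 mol Si, 1.22230 mol O.
Total oxygen = 2.43020 mol. Normalization factor = 12/2.43020 = 4.93787.
Si per 12 O = 0.61115 × 4.93787 = 3.018.

3.018 Si apfu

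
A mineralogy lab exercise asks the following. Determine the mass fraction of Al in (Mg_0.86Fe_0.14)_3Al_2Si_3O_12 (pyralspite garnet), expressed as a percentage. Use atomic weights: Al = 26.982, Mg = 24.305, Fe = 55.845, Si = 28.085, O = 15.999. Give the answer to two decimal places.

Formula mass = 2.58·24.305 + 0.42·55.845 + 2·26.982 + 3·28.085 + 12·15.999 = 416.369 g/mol, of which 53.964 g is Al.
So Al makes up 53.964/416.369 = 0.1296 of the mass, i.e. 12.96%.

12.96 weight percent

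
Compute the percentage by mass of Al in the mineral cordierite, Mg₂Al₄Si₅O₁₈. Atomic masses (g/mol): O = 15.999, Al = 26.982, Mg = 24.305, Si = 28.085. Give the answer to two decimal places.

18.45 weight percent

Formula mass = 2·24.305 + 4·26.982 + 5·28.085 + 18·15.999 = 584.945 g/mol, of which 107.928 g is Al.
So Al makes up 107.928/584.945 = 0.1845 of the mass, i.e. 18.45%.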